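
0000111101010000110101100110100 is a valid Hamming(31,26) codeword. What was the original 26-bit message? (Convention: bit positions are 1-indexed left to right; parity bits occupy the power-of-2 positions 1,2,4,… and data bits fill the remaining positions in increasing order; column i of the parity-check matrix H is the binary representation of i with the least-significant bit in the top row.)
Parity bits occupy power-of-2 positions; data bits are at positions {3,5,6,7,9,10,11,12,13,14,15,17,18,19,20,21,22,23,24,25,26,27,28,29,30,31} (1-indexed).
Extract: c[3]=0 c[5]=1 c[6]=1 c[7]=1 c[9]=0 c[10]=1 c[11]=0 c[12]=1 c[13]=0 c[14]=0 c[15]=0 c[17]=1 c[18]=1 c[19]=0 c[20]=1 c[21]=0 c[22]=1 c[23]=1 c[24]=0 c[25]=0 c[26]=1 c[27]=1 c[28]=0 c[29]=1 c[30]=0 c[31]=0
Data = 01110101000110101100110100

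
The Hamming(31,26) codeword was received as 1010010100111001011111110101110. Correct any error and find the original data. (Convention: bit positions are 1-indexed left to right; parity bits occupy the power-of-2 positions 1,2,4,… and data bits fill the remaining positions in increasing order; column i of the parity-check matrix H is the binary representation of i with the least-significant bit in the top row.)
Syndrome s = H · r^T (mod 2), r = 1010010100111001011111110101110:
  s[0] = (1010101010101010101010101010101)·(1010010100111001011111110101110) mod 2 = 1+0+1+0+0+0+0+0+0+0+1+0+1+0+0+0+0+0+1+0+1+0+1+0+0+0+0+0+1+0+0 mod 2 = 0
  s[1] = (0110011001100110011001100110011)·(1010010100111001011111110101110) mod 2 = 0+0+1+0+0+1+0+0+0+0+1+0+0+0+0+0+0+1+1+0+0+1+1+0+0+1+0+0+0+1+0 mod 2 = 1
  s[2] = (0001111000011110000111100001111)·(1010010100111001011111110101110) mod 2 = 0+0+0+0+0+1+0+0+0+0+0+1+1+0+0+0+0+0+0+1+1+1+1+0+0+0+0+1+1+1+0 mod 2 = 0
  s[3] = (0000000111111110000000011111111)·(1010010100111001011111110101110) mod 2 = 0+0+0+0+0+0+0+1+0+0+1+1+1+0+0+0+0+0+0+0+0+0+0+1+0+1+0+1+1+1+0 mod 2 = 1
  s[4] = (0000000000000001111111111111111)·(1010010100111001011111110101110) mod 2 = 0+0+0+0+0+0+0+0+0+0+0+0+0+0+0+1+0+1+1+1+1+1+1+1+0+1+0+1+1+1+0 mod 2 = 0
Syndrome = 01010
Column 10 of H equals this syndrome → error at bit 10 (1-indexed).
Flip bit 10: 1010010100111001011111110101110 → 1010010101111001011111110101110
Extract data bits at positions {3,5,6,7,9,10,11,12,13,14,15,17,18,19,20,21,22,23,24,25,26,27,28,29,30,31}: 10100111100011111110101110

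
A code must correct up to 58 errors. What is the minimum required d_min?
Correcting t errors requires d_min ≥ 2t + 1 = 2·58 + 1 = 117.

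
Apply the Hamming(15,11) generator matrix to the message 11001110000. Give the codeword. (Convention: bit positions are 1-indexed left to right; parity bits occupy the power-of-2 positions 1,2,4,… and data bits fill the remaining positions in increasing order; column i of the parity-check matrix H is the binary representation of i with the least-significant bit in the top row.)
Codeword c = d · G (mod 2), d = 11001110000:
  c[0] = d·G[:,0] = (11001110000)·(11011010101) mod 2 = 1+1+0+0+1+0+1+0+0+0+0 mod 2 = 0
  c[1] = d·G[:,1] = (11001110000)·(10110110011) mod 2 = 1+0+0+0+0+1+1+0+0+0+0 mod 2 = 1
  c[2] = d·G[:,2] = (11001110000)·(10000000000) mod 2 = 1+0+0+0+0+0+0+0+0+0+0 mod 2 = 1
  c[3] = d·G[:,3] = (11001110000)·(01110001111) mod 2 = 0+1+0+0+0+0+0+0+0+0+0 mod 2 = 1
  c[4] = d·G[:,4] = (11001110000)·(01000000000) mod 2 = 0+1+0+0+0+0+0+0+0+0+0 mod 2 = 1
  c[5] = d·G[:,5] = (11001110000)·(00100000000) mod 2 = 0+0+0+0+0+0+0+0+0+0+0 mod 2 = 0
  c[6] = d·G[:,6] = (11001110000)·(00010000000) mod 2 = 0+0+0+0+0+0+0+0+0+0+0 mod 2 = 0
  c[7] = d·G[:,7] = (11001110000)·(00001111111) mod 2 = 0+0+0+0+1+1+1+0+0+0+0 mod 2 = 1
  c[8] = d·G[:,8] = (11001110000)·(00001000000) mod 2 = 0+0+0+0+1+0+0+0+0+0+0 mod 2 = 1
  c[9] = d·G[:,9] = (11001110000)·(00000100000) mod 2 = 0+0+0+0+0+1+0+0+0+0+0 mod 2 = 1
  c[10] = d·G[:,10] = (11001110000)·(00000010000) mod 2 = 0+0+0+0+0+0+1+0+0+0+0 mod 2 = 1
  c[11] = d·G[:,11] = (11001110000)·(00000001000) mod 2 = 0+0+0+0+0+0+0+0+0+0+0 mod 2 = 0
  c[12] = d·G[:,12] = (11001110000)·(00000000100) mod 2 = 0+0+0+0+0+0+0+0+0+0+0 mod 2 = 0
  c[13] = d·G[:,13] = (11001110000)·(00000000010) mod 2 = 0+0+0+0+0+0+0+0+0+0+0 mod 2 = 0
  c[14] = d·G[:,14] = (11001110000)·(00000000001) mod 2 = 0+0+0+0+0+0+0+0+0+0+0 mod 2 = 0
Codeword = 011110011110000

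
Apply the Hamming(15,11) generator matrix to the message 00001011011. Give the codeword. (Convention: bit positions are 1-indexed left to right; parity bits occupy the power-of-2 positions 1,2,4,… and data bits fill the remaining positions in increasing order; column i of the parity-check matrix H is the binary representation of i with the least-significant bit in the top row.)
Codeword c = d · G (mod 2), d = 00001011011:
  c[0] = d·G[:,0] = (00001011011)·(11011010101) mod 2 = 0+0+0+0+1+0+1+0+0+0+1 mod 2 = 1
  c[1] = d·G[:,1] = (00001011011)·(10110110011) mod 2 = 0+0+0+0+0+0+1+0+0+1+1 mod 2 = 1
  c[2] = d·G[:,2] = (00001011011)·(10000000000) mod 2 = 0+0+0+0+0+0+0+0+0+0+0 mod 2 = 0
  c[3] = d·G[:,3] = (00001011011)·(01110001111) mod 2 = 0+0+0+0+0+0+0+1+0+1+1 mod 2 = 1
  c[4] = d·G[:,4] = (00001011011)·(01000000000) mod 2 = 0+0+0+0+0+0+0+0+0+0+0 mod 2 = 0
  c[5] = d·G[:,5] = (00001011011)·(00100000000) mod 2 = 0+0+0+0+0+0+0+0+0+0+0 mod 2 = 0
  c[6] = d·G[:,6] = (00001011011)·(00010000000) mod 2 = 0+0+0+0+0+0+0+0+0+0+0 mod 2 = 0
  c[7] = d·G[:,7] = (00001011011)·(00001111111) mod 2 = 0+0+0+0+1+0+1+1+0+1+1 mod 2 = 1
  c[8] = d·G[:,8] = (00001011011)·(00001000000) mod 2 = 0+0+0+0+1+0+0+0+0+0+0 mod 2 = 1
  c[9] = d·G[:,9] = (00001011011)·(00000100000) mod 2 = 0+0+0+0+0+0+0+0+0+0+0 mod 2 = 0
  c[10] = d·G[:,10] = (00001011011)·(00000010000) mod 2 = 0+0+0+0+0+0+1+0+0+0+0 mod 2 = 1
  c[11] = d·G[:,11] = (00001011011)·(00000001000) mod 2 = 0+0+0+0+0+0+0+1+0+0+0 mod 2 = 1
  c[12] = d·G[:,12] = (00001011011)·(00000000100) mod 2 = 0+0+0+0+0+0+0+0+0+0+0 mod 2 = 0
  c[13] = d·G[:,13] = (00001011011)·(00000000010) mod 2 = 0+0+0+0+0+0+0+0+0+1+0 mod 2 = 1
  c[14] = d·G[:,14] = (00001011011)·(00000000001) mod 2 = 0+0+0+0+0+0+0+0+0+0+1 mod 2 = 1
Codeword = 110100011011011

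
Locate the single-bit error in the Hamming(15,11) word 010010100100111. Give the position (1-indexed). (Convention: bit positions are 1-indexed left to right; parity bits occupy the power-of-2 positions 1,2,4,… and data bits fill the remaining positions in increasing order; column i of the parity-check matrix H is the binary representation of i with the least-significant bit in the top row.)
Syndrome s = H · r^T (mod 2), r = 010010100100111:
  s[0] = (101010101010101)·(010010100100111) mod 2 = 0+0+0+0+1+0+1+0+0+0+0+0+1+0+1 mod 2 = 0
  s[1] = (011001100110011)·(010010100100111) mod 2 = 0+1+0+0+0+0+1+0+0+1+0+0+0+1+1 mod 2 = 1
  s[2] = (000111100001111)·(010010100100111) mod 2 = 0+0+0+0+1+0+1+0+0+0+0+0+1+1+1 mod 2 = 1
  s[3] = (000000011111111)·(010010100100111) mod 2 = 0+0+0+0+0+0+0+0+0+1+0+0+1+1+1 mod 2 = 0
Syndrome = 0110
Column i of H is the binary representation of i, so the syndrome is the binary index of the flipped bit.
Read s = 0110 with s[0] as LSB: 0·2^0 + 1·2^1 + 1·2^2 + 0·2^3 = 6.
Error is at bit position 6.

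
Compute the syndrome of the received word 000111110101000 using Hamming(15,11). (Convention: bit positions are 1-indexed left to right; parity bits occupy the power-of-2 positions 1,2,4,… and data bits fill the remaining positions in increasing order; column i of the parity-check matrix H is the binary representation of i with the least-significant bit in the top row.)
Syndrome s = H · r^T (mod 2), r = 000111110101000:
  s[0] = (101010101010101)·(000111110101000) mod 2 = 0+0+0+0+1+0+1+0+0+0+0+0+0+0+0 mod 2 = 0
  s[1] = (011001100110011)·(000111110101000) mod 2 = 0+0+0+0+0+1+1+0+0+1+0+0+0+0+0 mod 2 = 1
  s[2] = (000111100001111)·(000111110101000) mod 2 = 0+0+0+1+1+1+1+0+0+0+0+1+0+0+0 mod 2 = 1
  s[3] = (000000011111111)·(000111110101000) mod 2 = 0+0+0+0+0+0+0+1+0+1+0+1+0+0+0 mod 2 = 1
Syndrome = 0111
Non-zero syndrome: error at position 14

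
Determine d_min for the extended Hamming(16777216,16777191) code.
d_min = 4 (adding an overall parity bit to Hamming(16777215,16777191) raises d_min from 3 to 4).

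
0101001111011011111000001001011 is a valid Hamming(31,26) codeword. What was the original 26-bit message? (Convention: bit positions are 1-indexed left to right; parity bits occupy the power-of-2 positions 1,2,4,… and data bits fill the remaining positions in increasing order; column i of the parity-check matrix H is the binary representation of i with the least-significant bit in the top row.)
Parity bits occupy power-of-2 positions; data bits are at positions {3,5,6,7,9,10,11,12,13,14,15,17,18,19,20,21,22,23,24,25,26,27,28,29,30,31} (1-indexed).
Extract: c[3]=0 c[5]=0 c[6]=0 c[7]=1 c[9]=1 c[10]=1 c[11]=0 c[12]=1 c[13]=1 c[14]=0 c[15]=1 c[17]=1 c[18]=1 c[19]=1 c[20]=0 c[21]=0 c[22]=0 c[23]=0 c[24]=0 c[25]=1 c[26]=0 c[27]=0 c[28]=1 c[29]=0 c[30]=1 c[31]=1
Data = 00011101101111000001001011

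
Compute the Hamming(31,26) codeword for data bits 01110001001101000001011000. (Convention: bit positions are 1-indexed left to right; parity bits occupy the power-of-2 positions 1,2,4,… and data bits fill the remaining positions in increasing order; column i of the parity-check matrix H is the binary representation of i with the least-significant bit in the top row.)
Codeword c = d · G (mod 2), d = 01110001001101000001011000:
  c[0] = d·G[:,0] = (01110001001101000001011000)·(11011010101101010101010101) mod 2 = 0+1+0+1+0+0+0+0+0+0+1+1+0+1+0+0+0+0+0+1+0+1+0+0+0+0 mod 2 = 1
  c[1] = d·G[:,1] = (01110001001101000001011000)·(10110110011011001100110011) mod 2 = 0+0+1+1+0+0+0+0+0+0+1+0+0+1+0+0+0+0+0+0+0+1+0+0+0+0 mod 2 = 1
  c[2] = d·G[:,2] = (01110001001101000001011000)·(10000000000000000000000000) mod 2 = 0+0+0+0+0+0+0+0+0+0+0+0+0+0+0+0+0+0+0+0+0+0+0+0+0+0 mod 2 = 0
  c[3] = d·G[:,3] = (01110001001101000001011000)·(01110001111000111100001111) mod 2 = 0+1+1+1+0+0+0+1+0+0+1+0+0+0+0+0+0+0+0+0+0+0+1+0+0+0 mod 2 = 0
  c[4] = d·G[:,4] = (01110001001101000001011000)·(01000000000000000000000000) mod 2 = 0+1+0+0+0+0+0+0+0+0+0+0+0+0+0+0+0+0+0+0+0+0+0+0+0+0 mod 2 = 1
  c[5] = d·G[:,5] = (01110001001101000001011000)·(00100000000000000000000000) mod 2 = 0+0+1+0+0+0+0+0+0+0+0+0+0+0+0+0+0+0+0+0+0+0+0+0+0+0 mod 2 = 1
  c[6] = d·G[:,6] = (01110001001101000001011000)·(00010000000000000000000000) mod 2 = 0+0+0+1+0+0+0+0+0+0+0+0+0+0+0+0+0+0+0+0+0+0+0+0+0+0 mod 2 = 1
  c[7] = d·G[:,7] = (01110001001101000001011000)·(00001111111000000011111111) mod 2 = 0+0+0+0+0+0+0+1+0+0+1+0+0+0+0+0+0+0+0+1+0+1+1+0+0+0 mod 2 = 1
  c[8] = d·G[:,8] = (01110001001101000001011000)·(00001000000000000000000000) mod 2 = 0+0+0+0+0+0+0+0+0+0+0+0+0+0+0+0+0+0+0+0+0+0+0+0+0+0 mod 2 = 0
  c[9] = d·G[:,9] = (01110001001101000001011000)·(00000100000000000000000000) mod 2 = 0+0+0+0+0+0+0+0+0+0+0+0+0+0+0+0+0+0+0+0+0+0+0+0+0+0 mod 2 = 0
  c[10] = d·G[:,10] = (01110001001101000001011000)·(00000010000000000000000000) mod 2 = 0+0+0+0+0+0+0+0+0+0+0+0+0+0+0+0+0+0+0+0+0+0+0+0+0+0 mod 2 = 0
  c[11] = d·G[:,11] = (01110001001101000001011000)·(00000001000000000000000000) mod 2 = 0+0+0+0+0+0+0+1+0+0+0+0+0+0+0+0+0+0+0+0+0+0+0+0+0+0 mod 2 = 1
  c[12] = d·G[:,12] = (01110001001101000001011000)·(00000000100000000000000000) mod 2 = 0+0+0+0+0+0+0+0+0+0+0+0+0+0+0+0+0+0+0+0+0+0+0+0+0+0 mod 2 = 0
  c[13] = d·G[:,13] = (01110001001101000001011000)·(00000000010000000000000000) mod 2 = 0+0+0+0+0+0+0+0+0+0+0+0+0+0+0+0+0+0+0+0+0+0+0+0+0+0 mod 2 = 0
  c[14] = d·G[:,14] = (01110001001101000001011000)·(00000000001000000000000000) mod 2 = 0+0+0+0+0+0+0+0+0+0+1+0+0+0+0+0+0+0+0+0+0+0+0+0+0+0 mod 2 = 1
  c[15] = d·G[:,15] = (01110001001101000001011000)·(00000000000111111111111111) mod 2 = 0+0+0+0+0+0+0+0+0+0+0+1+0+1+0+0+0+0+0+1+0+1+1+0+0+0 mod 2 = 1
  c[16] = d·G[:,16] = (01110001001101000001011000)·(00000000000100000000000000) mod 2 = 0+0+0+0+0+0+0+0+0+0+0+1+0+0+0+0+0+0+0+0+0+0+0+0+0+0 mod 2 = 1
  c[17] = d·G[:,17] = (01110001001101000001011000)·(00000000000010000000000000) mod 2 = 0+0+0+0+0+0+0+0+0+0+0+0+0+0+0+0+0+0+0+0+0+0+0+0+0+0 mod 2 = 0
  c[18] = d·G[:,18] = (01110001001101000001011000)·(00000000000001000000000000) mod 2 = 0+0+0+0+0+0+0+0+0+0+0+0+0+1+0+0+0+0+0+0+0+0+0+0+0+0 mod 2 = 1
  c[19] = d·G[:,19] = (01110001001101000001011000)·(00000000000000100000000000) mod 2 = 0+0+0+0+0+0+0+0+0+0+0+0+0+0+0+0+0+0+0+0+0+0+0+0+0+0 mod 2 = 0
  c[20] = d·G[:,20] = (01110001001101000001011000)·(00000000000000010000000000) mod 2 = 0+0+0+0+0+0+0+0+0+0+0+0+0+0+0+0+0+0+0+0+0+0+0+0+0+0 mod 2 = 0
  c[21] = d·G[:,21] = (01110001001101000001011000)·(00000000000000001000000000) mod 2 = 0+0+0+0+0+0+0+0+0+0+0+0+0+0+0+0+0+0+0+0+0+0+0+0+0+0 mod 2 = 0
  c[22] = d·G[:,22] = (01110001001101000001011000)·(00000000000000000100000000) mod 2 = 0+0+0+0+0+0+0+0+0+0+0+0+0+0+0+0+0+0+0+0+0+0+0+0+0+0 mod 2 = 0
  c[23] = d·G[:,23] = (01110001001101000001011000)·(00000000000000000010000000) mod 2 = 0+0+0+0+0+0+0+0+0+0+0+0+0+0+0+0+0+0+0+0+0+0+0+0+0+0 mod 2 = 0
  c[24] = d·G[:,24] = (01110001001101000001011000)·(00000000000000000001000000) mod 2 = 0+0+0+0+0+0+0+0+0+0+0+0+0+0+0+0+0+0+0+1+0+0+0+0+0+0 mod 2 = 1
  c[25] = d·G[:,25] = (01110001001101000001011000)·(00000000000000000000100000) mod 2 = 0+0+0+0+0+0+0+0+0+0+0+0+0+0+0+0+0+0+0+0+0+0+0+0+0+0 mod 2 = 0
  c[26] = d·G[:,26] = (01110001001101000001011000)·(00000000000000000000010000) mod 2 = 0+0+0+0+0+0+0+0+0+0+0+0+0+0+0+0+0+0+0+0+0+1+0+0+0+0 mod 2 = 1
  c[27] = d·G[:,27] = (01110001001101000001011000)·(00000000000000000000001000) mod 2 = 0+0+0+0+0+0+0+0+0+0+0+0+0+0+0+0+0+0+0+0+0+0+1+0+0+0 mod 2 = 1
  c[28] = d·G[:,28] = (01110001001101000001011000)·(00000000000000000000000100) mod 2 = 0+0+0+0+0+0+0+0+0+0+0+0+0+0+0+0+0+0+0+0+0+0+0+0+0+0 mod 2 = 0
  c[29] = d·G[:,29] = (01110001001101000001011000)·(00000000000000000000000010) mod 2 = 0+0+0+0+0+0+0+0+0+0+0+0+0+0+0+0+0+0+0+0+0+0+0+0+0+0 mod 2 = 0
  c[30] = d·G[:,30] = (01110001001101000001011000)·(00000000000000000000000001) mod 2 = 0+0+0+0+0+0+0+0+0+0+0+0+0+0+0+0+0+0+0+0+0+0+0+0+0+0 mod 2 = 0
Codeword = 1100111100010011101000001011000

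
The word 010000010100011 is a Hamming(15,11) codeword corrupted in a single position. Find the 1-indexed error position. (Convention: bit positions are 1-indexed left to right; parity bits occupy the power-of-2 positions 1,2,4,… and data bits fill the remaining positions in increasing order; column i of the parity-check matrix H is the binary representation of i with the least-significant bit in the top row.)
Syndrome s = H · r^T (mod 2), r = 010000010100011:
  s[0] = (101010101010101)·(010000010100011) mod 2 = 0+0+0+0+0+0+0+0+0+0+0+0+0+0+1 mod 2 = 1
  s[1] = (011001100110011)·(010000010100011) mod 2 = 0+1+0+0+0+0+0+0+0+1+0+0+0+1+1 mod 2 = 0
  s[2] = (000111100001111)·(010000010100011) mod 2 = 0+0+0+0+0+0+0+0+0+0+0+0+0+1+1 mod 2 = 0
  s[3] = (000000011111111)·(010000010100011) mod 2 = 0+0+0+0+0+0+0+1+0+1+0+0+0+1+1 mod 2 = 0
Syndrome = 1000
Column i of H is the binary representation of i, so the syndrome is the binary index of the flipped bit.
Read s = 1000 with s[0] as LSB: 1·2^0 + 0·2^1 + 0·2^2 + 0·2^3 = 1.
Error is at bit position 1.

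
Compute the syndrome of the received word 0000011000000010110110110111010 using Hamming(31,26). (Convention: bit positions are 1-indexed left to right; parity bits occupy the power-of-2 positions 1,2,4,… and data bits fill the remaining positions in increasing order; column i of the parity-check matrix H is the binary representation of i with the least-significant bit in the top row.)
Syndrome s = H · r^T (mod 2), r = 0000011000000010110110110111010:
  s[0] = (1010101010101010101010101010101)·(0000011000000010110110110111010) mod 2 = 0+0+0+0+0+0+1+0+0+0+0+0+0+0+1+0+1+0+0+0+1+0+1+0+0+0+1+0+0+0+0 mod 2 = 0
  s[1] = (0110011001100110011001100110011)·(0000011000000010110110110111010) mod 2 = 0+0+0+0+0+1+1+0+0+0+0+0+0+0+1+0+0+1+0+0+0+0+1+0+0+1+1+0+0+1+0 mod 2 = 0
  s[2] = (0001111000011110000111100001111)·(0000011000000010110110110111010) mod 2 = 0+0+0+0+0+1+1+0+0+0+0+0+0+0+1+0+0+0+0+1+1+0+1+0+0+0+0+1+0+1+0 mod 2 = 0
  s[3] = (0000000111111110000000011111111)·(0000011000000010110110110111010) mod 2 = 0+0+0+0+0+0+0+0+0+0+0+0+0+0+1+0+0+0+0+0+0+0+0+1+0+1+1+1+0+1+0 mod 2 = 0
  s[4] = (0000000000000001111111111111111)·(0000011000000010110110110111010) mod 2 = 0+0+0+0+0+0+0+0+0+0+0+0+0+0+0+0+1+1+0+1+1+0+1+1+0+1+1+1+0+1+0 mod 2 = 0
Syndrome = 00000
s = 0: no error detected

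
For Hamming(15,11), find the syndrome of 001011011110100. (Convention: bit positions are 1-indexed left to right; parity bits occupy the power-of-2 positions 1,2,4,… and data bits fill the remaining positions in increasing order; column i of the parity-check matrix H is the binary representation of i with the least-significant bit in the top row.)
Syndrome s = H · r^T (mod 2), r = 001011011110100:
  s[0] = (101010101010101)·(001011011110100) mod 2 = 0+0+1+0+1+0+0+0+1+0+1+0+1+0+0 mod 2 = 1
  s[1] = (011001100110011)·(001011011110100) mod 2 = 0+0+1+0+0+1+0+0+0+1+1+0+0+0+0 mod 2 = 0
  s[2] = (000111100001111)·(001011011110100) mod 2 = 0+0+0+0+1+1+0+0+0+0+0+0+1+0+0 mod 2 = 1
  s[3] = (000000011111111)·(001011011110100) mod 2 = 0+0+0+0+0+0+0+1+1+1+1+0+1+0+0 mod 2 = 1
Syndrome = 1011
Non-zero syndrome: error at position 13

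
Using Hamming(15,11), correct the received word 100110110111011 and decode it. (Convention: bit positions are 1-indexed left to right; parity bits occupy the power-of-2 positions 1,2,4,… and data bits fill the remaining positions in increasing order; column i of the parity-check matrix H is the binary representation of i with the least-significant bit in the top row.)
Syndrome s = H · r^T (mod 2), r = 100110110111011:
  s[0] = (101010101010101)·(100110110111011) mod 2 = 1+0+0+0+1+0+1+0+0+0+1+0+0+0+1 mod 2 = 1
  s[1] = (011001100110011)·(100110110111011) mod 2 = 0+0+0+0+0+0+1+0+0+1+1+0+0+1+1 mod 2 = 1
  s[2] = (000111100001111)·(100110110111011) mod 2 = 0+0+0+1+1+0+1+0+0+0+0+1+0+1+1 mod 2 = 0
  s[3] = (000000011111111)·(100110110111011) mod 2 = 0+0+0+0+0+0+0+1+0+1+1+1+0+1+1 mod 2 = 0
Syndrome = 1100
Column 3 of H equals this syndrome → error at bit 3 (1-indexed).
Flip bit 3: 100110110111011 → 101110110111011
Extract data bits at positions {3,5,6,7,9,10,11,12,13,14,15}: 11010111011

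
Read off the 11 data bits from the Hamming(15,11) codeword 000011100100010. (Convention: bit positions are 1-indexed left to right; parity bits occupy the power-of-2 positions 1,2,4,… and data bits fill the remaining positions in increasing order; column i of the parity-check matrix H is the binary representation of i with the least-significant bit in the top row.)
Parity bits occupy power-of-2 positions; data bits are at positions {3,5,6,7,9,10,11,12,13,14,15} (1-indexed).
Extract: c[3]=0 c[5]=1 c[6]=1 c[7]=1 c[9]=0 c[10]=1 c[11]=0 c[12]=0 c[13]=0 c[14]=1 c[15]=0
Data = 01110100010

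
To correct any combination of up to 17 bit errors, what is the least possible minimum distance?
Correcting t errors requires d_min ≥ 2t + 1 = 2·17 + 1 = 35.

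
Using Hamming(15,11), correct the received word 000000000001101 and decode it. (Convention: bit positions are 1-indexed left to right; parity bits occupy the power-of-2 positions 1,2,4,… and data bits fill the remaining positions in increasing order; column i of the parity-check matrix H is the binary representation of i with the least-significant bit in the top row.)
Syndrome s = H · r^T (mod 2), r = 000000000001101:
  s[0] = (101010101010101)·(000000000001101) mod 2 = 0+0+0+0+0+0+0+0+0+0+0+0+1+0+1 mod 2 = 0
  s[1] = (011001100110011)·(000000000001101) mod 2 = 0+0+0+0+0+0+0+0+0+0+0+0+0+0+1 mod 2 = 1
  s[2] = (000111100001111)·(000000000001101) mod 2 = 0+0+0+0+0+0+0+0+0+0+0+1+1+0+1 mod 2 = 1
  s[3] = (000000011111111)·(000000000001101) mod 2 = 0+0+0+0+0+0+0+0+0+0+0+1+1+0+1 mod 2 = 1
Syndrome = 0111
Column 14 of H equals this syndrome → error at bit 14 (1-indexed).
Flip bit 14: 000000000001101 → 000000000001111
Extract data bits at positions {3,5,6,7,9,10,11,12,13,14,15}: 00000001111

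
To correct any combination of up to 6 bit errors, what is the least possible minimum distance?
Correcting t errors requires d_min ≥ 2t + 1 = 2·6 + 1 = 13.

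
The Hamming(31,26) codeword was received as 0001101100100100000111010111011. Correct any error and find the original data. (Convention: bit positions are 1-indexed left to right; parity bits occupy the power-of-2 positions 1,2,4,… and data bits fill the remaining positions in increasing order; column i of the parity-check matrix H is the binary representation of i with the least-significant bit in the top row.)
Syndrome s = H · r^T (mod 2), r = 0001101100100100000111010111011:
  s[0] = (1010101010101010101010101010101)·(0001101100100100000111010111011) mod 2 = 0+0+0+0+1+0+1+0+0+0+1+0+0+0+0+0+0+0+0+0+1+0+0+0+0+0+1+0+0+0+1 mod 2 = 0
  s[1] = (0110011001100110011001100110011)·(0001101100100100000111010111011) mod 2 = 0+0+0+0+0+0+1+0+0+0+1+0+0+1+0+0+0+0+0+0+0+1+0+0+0+1+1+0+0+1+1 mod 2 = 0
  s[2] = (0001111000011110000111100001111)·(0001101100100100000111010111011) mod 2 = 0+0+0+1+1+0+1+0+0+0+0+0+0+1+0+0+0+0+0+1+1+1+0+0+0+0+0+1+0+1+1 mod 2 = 0
  s[3] = (0000000111111110000000011111111)·(0001101100100100000111010111011) mod 2 = 0+0+0+0+0+0+0+1+0+0+1+0+0+1+0+0+0+0+0+0+0+0+0+1+0+1+1+1+0+1+1 mod 2 = 1
  s[4] = (0000000000000001111111111111111)·(0001101100100100000111010111011) mod 2 = 0+0+0+0+0+0+0+0+0+0+0+0+0+0+0+0+0+0+0+1+1+1+0+1+0+1+1+1+0+1+1 mod 2 = 1
Syndrome = 00011
Column 24 of H equals this syndrome → error at bit 24 (1-indexed).
Flip bit 24: 0001101100100100000111010111011 → 0001101100100100000111000111011
Extract data bits at positions {3,5,6,7,9,10,11,12,13,14,15,17,18,19,20,21,22,23,24,25,26,27,28,29,30,31}: 01010010010000111000111011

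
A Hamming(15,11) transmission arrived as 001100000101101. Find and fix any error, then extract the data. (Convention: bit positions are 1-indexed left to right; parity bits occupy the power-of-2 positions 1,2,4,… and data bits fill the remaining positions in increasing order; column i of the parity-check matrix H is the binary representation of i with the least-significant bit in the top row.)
Syndrome s = H · r^T (mod 2), r = 001100000101101:
  s[0] = (101010101010101)·(001100000101101) mod 2 = 0+0+1+0+0+0+0+0+0+0+0+0+1+0+1 mod 2 = 1
  s[1] = (011001100110011)·(001100000101101) mod 2 = 0+0+1+0+0+0+0+0+0+1+0+0+0+0+1 mod 2 = 1
  s[2] = (000111100001111)·(001100000101101) mod 2 = 0+0+0+1+0+0+0+0+0+0+0+1+1+0+1 mod 2 = 0
  s[3] = (000000011111111)·(001100000101101) mod 2 = 0+0+0+0+0+0+0+0+0+1+0+1+1+0+1 mod 2 = 0
Syndrome = 1100
Column 3 of H equals this syndrome → error at bit 3 (1-indexed).
Flip bit 3: 001100000101101 → 000100000101101
Extract data bits at positions {3,5,6,7,9,10,11,12,13,14,15}: 00000101101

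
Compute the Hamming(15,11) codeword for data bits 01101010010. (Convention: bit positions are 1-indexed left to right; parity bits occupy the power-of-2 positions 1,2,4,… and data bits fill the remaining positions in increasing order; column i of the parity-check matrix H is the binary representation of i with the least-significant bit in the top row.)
Codeword c = d · G (mod 2), d = 01101010010:
  c[0] = d·G[:,0] = (01101010010)·(11011010101) mod 2 = 0+1+0+0+1+0+1+0+0+0+0 mod 2 = 1
  c[1] = d·G[:,1] = (01101010010)·(10110110011) mod 2 = 0+0+1+0+0+0+1+0+0+1+0 mod 2 = 1
  c[2] = d·G[:,2] = (01101010010)·(10000000000) mod 2 = 0+0+0+0+0+0+0+0+0+0+0 mod 2 = 0
  c[3] = d·G[:,3] = (01101010010)·(01110001111) mod 2 = 0+1+1+0+0+0+0+0+0+1+0 mod 2 = 1
  c[4] = d·G[:,4] = (01101010010)·(01000000000) mod 2 = 0+1+0+0+0+0+0+0+0+0+0 mod 2 = 1
  c[5] = d·G[:,5] = (01101010010)·(00100000000) mod 2 = 0+0+1+0+0+0+0+0+0+0+0 mod 2 = 1
  c[6] = d·G[:,6] = (01101010010)·(00010000000) mod 2 = 0+0+0+0+0+0+0+0+0+0+0 mod 2 = 0
  c[7] = d·G[:,7] = (01101010010)·(00001111111) mod 2 = 0+0+0+0+1+0+1+0+0+1+0 mod 2 = 1
  c[8] = d·G[:,8] = (01101010010)·(00001000000) mod 2 = 0+0+0+0+1+0+0+0+0+0+0 mod 2 = 1
  c[9] = d·G[:,9] = (01101010010)·(00000100000) mod 2 = 0+0+0+0+0+0+0+0+0+0+0 mod 2 = 0
  c[10] = d·G[:,10] = (01101010010)·(00000010000) mod 2 = 0+0+0+0+0+0+1+0+0+0+0 mod 2 = 1
  c[11] = d·G[:,11] = (01101010010)·(00000001000) mod 2 = 0+0+0+0+0+0+0+0+0+0+0 mod 2 = 0
  c[12] = d·G[:,12] = (01101010010)·(00000000100) mod 2 = 0+0+0+0+0+0+0+0+0+0+0 mod 2 = 0
  c[13] = d·G[:,13] = (01101010010)·(00000000010) mod 2 = 0+0+0+0+0+0+0+0+0+1+0 mod 2 = 1
  c[14] = d·G[:,14] = (01101010010)·(00000000001) mod 2 = 0+0+0+0+0+0+0+0+0+0+0 mod 2 = 0
Codeword = 110111011010010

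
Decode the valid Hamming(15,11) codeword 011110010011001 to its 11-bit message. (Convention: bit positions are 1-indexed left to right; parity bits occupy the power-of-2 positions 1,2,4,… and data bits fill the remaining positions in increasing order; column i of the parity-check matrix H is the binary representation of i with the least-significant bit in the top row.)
Parity bits occupy power-of-2 positions; data bits are at positions {3,5,6,7,9,10,11,12,13,14,15} (1-indexed).
Extract: c[3]=1 c[5]=1 c[6]=0 c[7]=0 c[9]=0 c[10]=0 c[11]=1 c[12]=1 c[13]=0 c[14]=0 c[15]=1
Data = 11000011001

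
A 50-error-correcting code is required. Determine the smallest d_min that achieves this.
Correcting t errors requires d_min ≥ 2t + 1 = 2·50 + 1 = 101.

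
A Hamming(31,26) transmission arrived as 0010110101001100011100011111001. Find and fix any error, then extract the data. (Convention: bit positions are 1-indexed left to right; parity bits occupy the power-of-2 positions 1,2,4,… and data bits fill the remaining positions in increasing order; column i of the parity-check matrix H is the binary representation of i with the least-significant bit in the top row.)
Syndrome s = H · r^T (mod 2), r = 0010110101001100011100011111001:
  s[0] = (1010101010101010101010101010101)·(0010110101001100011100011111001) mod 2 = 0+0+1+0+1+0+0+0+0+0+0+0+1+0+0+0+0+0+1+0+0+0+0+0+1+0+1+0+0+0+1 mod 2 = 1
  s[1] = (0110011001100110011001100110011)·(0010110101001100011100011111001) mod 2 = 0+0+1+0+0+1+0+0+0+1+0+0+0+1+0+0+0+1+1+0+0+0+0+0+0+1+1+0+0+0+1 mod 2 = 1
  s[2] = (0001111000011110000111100001111)·(0010110101001100011100011111001) mod 2 = 0+0+0+0+1+1+0+0+0+0+0+0+1+1+0+0+0+0+0+1+0+0+0+0+0+0+0+1+0+0+1 mod 2 = 1
  s[3] = (0000000111111110000000011111111)·(0010110101001100011100011111001) mod 2 = 0+0+0+0+0+0+0+1+0+1+0+0+1+1+0+0+0+0+0+0+0+0+0+1+1+1+1+1+0+0+1 mod 2 = 0
  s[4] = (0000000000000001111111111111111)·(0010110101001100011100011111001) mod 2 = 0+0+0+0+0+0+0+0+0+0+0+0+0+0+0+0+0+1+1+1+0+0+0+1+1+1+1+1+0+0+1 mod 2 = 1
Syndrome = 11101
Column 23 of H equals this syndrome → error at bit 23 (1-indexed).
Flip bit 23: 0010110101001100011100011111001 → 0010110101001100011100111111001
Extract data bits at positions {3,5,6,7,9,10,11,12,13,14,15,17,18,19,20,21,22,23,24,25,26,27,28,29,30,31}: 11100100110011100111111001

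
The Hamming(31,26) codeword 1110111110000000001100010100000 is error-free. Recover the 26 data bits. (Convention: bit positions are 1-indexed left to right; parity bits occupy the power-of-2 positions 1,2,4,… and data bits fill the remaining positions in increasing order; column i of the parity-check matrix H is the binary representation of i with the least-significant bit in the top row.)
Parity bits occupy power-of-2 positions; data bits are at positions {3,5,6,7,9,10,11,12,13,14,15,17,18,19,20,21,22,23,24,25,26,27,28,29,30,31} (1-indexed).
Extract: c[3]=1 c[5]=1 c[6]=1 c[7]=1 c[9]=1 c[10]=0 c[11]=0 c[12]=0 c[13]=0 c[14]=0 c[15]=0 c[17]=0 c[18]=0 c[19]=1 c[20]=1 c[21]=0 c[22]=0 c[23]=0 c[24]=1 c[25]=0 c[26]=1 c[27]=0 c[28]=0 c[29]=0 c[30]=0 c[31]=0
Data = 11111000000001100010100000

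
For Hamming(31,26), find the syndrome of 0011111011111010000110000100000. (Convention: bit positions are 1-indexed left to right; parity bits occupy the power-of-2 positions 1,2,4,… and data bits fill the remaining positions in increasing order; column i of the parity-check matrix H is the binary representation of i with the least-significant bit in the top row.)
Syndrome s = H · r^T (mod 2), r = 0011111011111010000110000100000:
  s[0] = (1010101010101010101010101010101)·(0011111011111010000110000100000) mod 2 = 0+0+1+0+1+0+1+0+1+0+1+0+1+0+1+0+0+0+0+0+1+0+0+0+0+0+0+0+0+0+0 mod 2 = 0
  s[1] = (0110011001100110011001100110011)·(0011111011111010000110000100000) mod 2 = 0+0+1+0+0+1+1+0+0+1+1+0+0+0+1+0+0+0+0+0+0+0+0+0+0+1+0+0+0+0+0 mod 2 = 1
  s[2] = (0001111000011110000111100001111)·(0011111011111010000110000100000) mod 2 = 0+0+0+1+1+1+1+0+0+0+0+1+1+0+1+0+0+0+0+1+1+0+0+0+0+0+0+0+0+0+0 mod 2 = 1
  s[3] = (0000000111111110000000011111111)·(0011111011111010000110000100000) mod 2 = 0+0+0+0+0+0+0+0+1+1+1+1+1+0+1+0+0+0+0+0+0+0+0+0+0+1+0+0+0+0+0 mod 2 = 1
  s[4] = (0000000000000001111111111111111)·(0011111011111010000110000100000) mod 2 = 0+0+0+0+0+0+0+0+0+0+0+0+0+0+0+0+0+0+0+1+1+0+0+0+0+1+0+0+0+0+0 mod 2 = 1
Syndrome = 01111
Non-zero syndrome: error at position 30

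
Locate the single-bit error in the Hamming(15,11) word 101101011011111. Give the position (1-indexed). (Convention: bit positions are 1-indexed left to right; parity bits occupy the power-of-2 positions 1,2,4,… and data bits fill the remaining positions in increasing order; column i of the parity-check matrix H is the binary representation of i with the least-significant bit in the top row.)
Syndrome s = H · r^T (mod 2), r = 101101011011111:
  s[0] = (101010101010101)·(101101011011111) mod 2 = 1+0+1+0+0+0+0+0+1+0+1+0+1+0+1 mod 2 = 0
  s[1] = (011001100110011)·(101101011011111) mod 2 = 0+0+1+0+0+1+0+0+0+0+1+0+0+1+1 mod 2 = 1
  s[2] = (000111100001111)·(101101011011111) mod 2 = 0+0+0+1+0+1+0+0+0+0+0+1+1+1+1 mod 2 = 0
  s[3] = (000000011111111)·(101101011011111) mod 2 = 0+0+0+0+0+0+0+1+1+0+1+1+1+1+1 mod 2 = 1
Syndrome = 0101
Column i of H is the binary representation of i, so the syndrome is the binary index of the flipped bit.
Read s = 0101 with s[0] as LSB: 0·2^0 + 1·2^1 + 0·2^2 + 1·2^3 = 10.
Error is at bit position 10.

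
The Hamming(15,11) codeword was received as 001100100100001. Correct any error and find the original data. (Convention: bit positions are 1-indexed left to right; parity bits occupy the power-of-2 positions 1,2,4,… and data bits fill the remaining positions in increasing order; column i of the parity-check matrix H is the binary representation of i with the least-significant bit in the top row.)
Syndrome s = H · r^T (mod 2), r = 001100100100001:
  s[0] = (101010101010101)·(001100100100001) mod 2 = 0+0+1+0+0+0+1+0+0+0+0+0+0+0+1 mod 2 = 1
  s[1] = (011001100110011)·(001100100100001) mod 2 = 0+0+1+0+0+0+1+0+0+1+0+0+0+0+1 mod 2 = 0
  s[2] = (000111100001111)·(001100100100001) mod 2 = 0+0+0+1+0+0+1+0+0+0+0+0+0+0+1 mod 2 = 1
  s[3] = (000000011111111)·(001100100100001) mod 2 = 0+0+0+0+0+0+0+0+0+1+0+0+0+0+1 mod 2 = 0
Syndrome = 1010
Column 5 of H equals this syndrome → error at bit 5 (1-indexed).
Flip bit 5: 001100100100001 → 001110100100001
Extract data bits at positions {3,5,6,7,9,10,11,12,13,14,15}: 11010100001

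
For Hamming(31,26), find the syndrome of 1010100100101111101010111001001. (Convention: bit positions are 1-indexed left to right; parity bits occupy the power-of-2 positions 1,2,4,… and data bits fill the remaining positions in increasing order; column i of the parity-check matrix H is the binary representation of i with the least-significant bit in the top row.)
Syndrome s = H · r^T (mod 2), r = 1010100100101111101010111001001:
  s[0] = (1010101010101010101010101010101)·(1010100100101111101010111001001) mod 2 = 1+0+1+0+1+0+0+0+0+0+1+0+1+0+1+0+1+0+1+0+1+0+1+0+1+0+0+0+0+0+1 mod 2 = 0
  s[1] = (0110011001100110011001100110011)·(1010100100101111101010111001001) mod 2 = 0+0+1+0+0+0+0+0+0+0+1+0+0+1+1+0+0+0+1+0+0+0+1+0+0+0+0+0+0+0+1 mod 2 = 1
  s[2] = (0001111000011110000111100001111)·(1010100100101111101010111001001) mod 2 = 0+0+0+0+1+0+0+0+0+0+0+0+1+1+1+0+0+0+0+0+1+0+1+0+0+0+0+1+0+0+1 mod 2 = 0
  s[3] = (0000000111111110000000011111111)·(1010100100101111101010111001001) mod 2 = 0+0+0+0+0+0+0+1+0+0+1+0+1+1+1+0+0+0+0+0+0+0+0+1+1+0+0+1+0+0+1 mod 2 = 1
  s[4] = (0000000000000001111111111111111)·(1010100100101111101010111001001) mod 2 = 0+0+0+0+0+0+0+0+0+0+0+0+0+0+0+1+1+0+1+0+1+0+1+1+1+0+0+1+0+0+1 mod 2 = 1
Syndrome = 01011
Non-zero syndrome: error at position 26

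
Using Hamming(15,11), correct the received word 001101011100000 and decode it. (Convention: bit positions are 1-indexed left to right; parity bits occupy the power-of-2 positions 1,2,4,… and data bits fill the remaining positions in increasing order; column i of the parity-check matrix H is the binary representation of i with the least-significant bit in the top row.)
Syndrome s = H · r^T (mod 2), r = 001101011100000:
  s[0] = (101010101010101)·(001101011100000) mod 2 = 0+0+1+0+0+0+0+0+1+0+0+0+0+0+0 mod 2 = 0
  s[1] = (011001100110011)·(001101011100000) mod 2 = 0+0+1+0+0+1+0+0+0+1+0+0+0+0+0 mod 2 = 1
  s[2] = (000111100001111)·(001101011100000) mod 2 = 0+0+0+1+0+1+0+0+0+0+0+0+0+0+0 mod 2 = 0
  s[3] = (000000011111111)·(001101011100000) mod 2 = 0+0+0+0+0+0+0+1+1+1+0+0+0+0+0 mod 2 = 1
Syndrome = 0101
Column 10 of H equals this syndrome → error at bit 10 (1-indexed).
Flip bit 10: 001101011100000 → 001101011000000
Extract data bits at positions {3,5,6,7,9,10,11,12,13,14,15}: 10101000000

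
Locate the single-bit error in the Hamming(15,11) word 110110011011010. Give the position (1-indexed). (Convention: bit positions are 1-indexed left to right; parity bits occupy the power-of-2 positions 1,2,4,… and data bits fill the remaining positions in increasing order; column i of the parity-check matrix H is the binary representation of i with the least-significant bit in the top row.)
Syndrome s = H · r^T (mod 2), r = 110110011011010:
  s[0] = (101010101010101)·(110110011011010) mod 2 = 1+0+0+0+1+0+0+0+1+0+1+0+0+0+0 mod 2 = 0
  s[1] = (011001100110011)·(110110011011010) mod 2 = 0+1+0+0+0+0+0+0+0+0+1+0+0+1+0 mod 2 = 1
  s[2] = (000111100001111)·(110110011011010) mod 2 = 0+0+0+1+1+0+0+0+0+0+0+1+0+1+0 mod 2 = 0
  s[3] = (000000011111111)·(110110011011010) mod 2 = 0+0+0+0+0+0+0+1+1+0+1+1+0+1+0 mod 2 = 1
Syndrome = 0101
Column i of H is the binary representation of i, so the syndrome is the binary index of the flipped bit.
Read s = 0101 with s[0] as LSB: 0·2^0 + 1·2^1 + 0·2^2 + 1·2^3 = 10.
Error is at bit position 10.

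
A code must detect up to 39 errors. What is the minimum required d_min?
Detecting e errors requires d_min ≥ e + 1 = 39 + 1 = 40.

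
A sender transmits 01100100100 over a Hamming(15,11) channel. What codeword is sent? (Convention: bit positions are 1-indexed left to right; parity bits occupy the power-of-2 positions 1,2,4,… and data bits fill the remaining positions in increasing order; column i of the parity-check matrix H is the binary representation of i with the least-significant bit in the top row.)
Codeword c = d · G (mod 2), d = 01100100100:
  c[0] = d·G[:,0] = (01100100100)·(11011010101) mod 2 = 0+1+0+0+0+0+0+0+1+0+0 mod 2 = 0
  c[1] = d·G[:,1] = (01100100100)·(10110110011) mod 2 = 0+0+1+0+0+1+0+0+0+0+0 mod 2 = 0
  c[2] = d·G[:,2] = (01100100100)·(10000000000) mod 2 = 0+0+0+0+0+0+0+0+0+0+0 mod 2 = 0
  c[3] = d·G[:,3] = (01100100100)·(01110001111) mod 2 = 0+1+1+0+0+0+0+0+1+0+0 mod 2 = 1
  c[4] = d·G[:,4] = (01100100100)·(01000000000) mod 2 = 0+1+0+0+0+0+0+0+0+0+0 mod 2 = 1
  c[5] = d·G[:,5] = (01100100100)·(00100000000) mod 2 = 0+0+1+0+0+0+0+0+0+0+0 mod 2 = 1
  c[6] = d·G[:,6] = (01100100100)·(00010000000) mod 2 = 0+0+0+0+0+0+0+0+0+0+0 mod 2 = 0
  c[7] = d·G[:,7] = (01100100100)·(00001111111) mod 2 = 0+0+0+0+0+1+0+0+1+0+0 mod 2 = 0
  c[8] = d·G[:,8] = (01100100100)·(00001000000) mod 2 = 0+0+0+0+0+0+0+0+0+0+0 mod 2 = 0
  c[9] = d·G[:,9] = (01100100100)·(00000100000) mod 2 = 0+0+0+0+0+1+0+0+0+0+0 mod 2 = 1
  c[10] = d·G[:,10] = (01100100100)·(00000010000) mod 2 = 0+0+0+0+0+0+0+0+0+0+0 mod 2 = 0
  c[11] = d·G[:,11] = (01100100100)·(00000001000) mod 2 = 0+0+0+0+0+0+0+0+0+0+0 mod 2 = 0
  c[12] = d·G[:,12] = (01100100100)·(00000000100) mod 2 = 0+0+0+0+0+0+0+0+1+0+0 mod 2 = 1
  c[13] = d·G[:,13] = (01100100100)·(00000000010) mod 2 = 0+0+0+0+0+0+0+0+0+0+0 mod 2 = 0
  c[14] = d·G[:,14] = (01100100100)·(00000000001) mod 2 = 0+0+0+0+0+0+0+0+0+0+0 mod 2 = 0
Codeword = 000111000100100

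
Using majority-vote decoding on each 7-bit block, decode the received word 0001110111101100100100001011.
Split into 7-bit blocks and majority-vote each:
  block 1 = 0001110: 3 ones, 4 zeros → 0
  block 2 = 1111011: 6 ones, 1 zeros → 1
  block 3 = 0010010: 2 ones, 5 zeros → 0
  block 4 = 0001011: 3 ones, 4 zeros → 0
Decoded = 0100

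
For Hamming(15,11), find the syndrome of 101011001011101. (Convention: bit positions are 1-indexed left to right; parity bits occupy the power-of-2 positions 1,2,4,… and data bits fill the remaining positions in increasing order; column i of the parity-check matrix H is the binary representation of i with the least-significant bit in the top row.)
Syndrome s = H · r^T (mod 2), r = 101011001011101:
  s[0] = (101010101010101)·(101011001011101) mod 2 = 1+0+1+0+1+0+0+0+1+0+1+0+1+0+1 mod 2 = 1
  s[1] = (011001100110011)·(101011001011101) mod 2 = 0+0+1+0+0+1+0+0+0+0+1+0+0+0+1 mod 2 = 0
  s[2] = (000111100001111)·(101011001011101) mod 2 = 0+0+0+0+1+1+0+0+0+0+0+1+1+0+1 mod 2 = 1
  s[3] = (000000011111111)·(101011001011101) mod 2 = 0+0+0+0+0+0+0+0+1+0+1+1+1+0+1 mod 2 = 1
Syndrome = 1011
Non-zero syndrome: error at position 13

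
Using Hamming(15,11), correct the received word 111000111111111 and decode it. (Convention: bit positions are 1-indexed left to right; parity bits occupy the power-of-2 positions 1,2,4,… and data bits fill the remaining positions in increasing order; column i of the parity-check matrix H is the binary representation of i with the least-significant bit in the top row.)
Syndrome s = H · r^T (mod 2), r = 111000111111111:
  s[0] = (101010101010101)·(111000111111111) mod 2 = 1+0+1+0+0+0+1+0+1+0+1+0+1+0+1 mod 2 = 1
  s[1] = (011001100110011)·(111000111111111) mod 2 = 0+1+1+0+0+0+1+0+0+1+1+0+0+1+1 mod 2 = 1
  s[2] = (000111100001111)·(111000111111111) mod 2 = 0+0+0+0+0+0+1+0+0+0+0+1+1+1+1 mod 2 = 1
  s[3] = (000000011111111)·(111000111111111) mod 2 = 0+0+0+0+0+0+0+1+1+1+1+1+1+1+1 mod 2 = 0
Syndrome = 1110
Column 7 of H equals this syndrome → error at bit 7 (1-indexed).
Flip bit 7: 111000111111111 → 111000011111111
Extract data bits at positions {3,5,6,7,9,10,11,12,13,14,15}: 10001111111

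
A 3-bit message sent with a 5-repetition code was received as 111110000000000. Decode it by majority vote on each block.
Split into 5-bit blocks and majority-vote each:
  block 1 = 11111: 5 ones, 0 zeros → 1
  block 2 = 00000: 0 ones, 5 zeros → 0
  block 3 = 00000: 0 ones, 5 zeros → 0
Decoded = 100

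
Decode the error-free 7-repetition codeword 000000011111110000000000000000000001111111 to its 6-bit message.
Split into 7-bit blocks: 0000000 1111111 0000000 0000000 0000000 1111111
Data = 010001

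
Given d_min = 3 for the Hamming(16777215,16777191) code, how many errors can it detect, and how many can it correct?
Detection only: up to d_min − 1 = 2 errors.
Correction: up to ⌊(d_min − 1)/2⌋ = ⌊2/2⌋ = 1 errors.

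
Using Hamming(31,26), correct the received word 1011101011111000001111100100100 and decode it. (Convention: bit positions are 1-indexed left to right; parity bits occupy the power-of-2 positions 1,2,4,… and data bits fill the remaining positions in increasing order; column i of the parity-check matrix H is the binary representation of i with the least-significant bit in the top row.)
Syndrome s = H · r^T (mod 2), r = 1011101011111000001111100100100:
  s[0] = (1010101010101010101010101010101)·(1011101011111000001111100100100) mod 2 = 1+0+1+0+1+0+1+0+1+0+1+0+1+0+0+0+0+0+1+0+1+0+1+0+0+0+0+0+1+0+0 mod 2 = 1
  s[1] = (0110011001100110011001100110011)·(1011101011111000001111100100100) mod 2 = 0+0+1+0+0+0+1+0+0+1+1+0+0+0+0+0+0+0+1+0+0+1+1+0+0+1+0+0+0+0+0 mod 2 = 0
  s[2] = (0001111000011110000111100001111)·(1011101011111000001111100100100) mod 2 = 0+0+0+1+1+0+1+0+0+0+0+1+1+0+0+0+0+0+0+1+1+1+1+0+0+0+0+0+1+0+0 mod 2 = 0
  s[3] = (0000000111111110000000011111111)·(1011101011111000001111100100100) mod 2 = 0+0+0+0+0+0+0+0+1+1+1+1+1+0+0+0+0+0+0+0+0+0+0+0+0+1+0+0+1+0+0 mod 2 = 1
  s[4] = (0000000000000001111111111111111)·(1011101011111000001111100100100) mod 2 = 0+0+0+0+0+0+0+0+0+0+0+0+0+0+0+0+0+0+1+1+1+1+1+0+0+1+0+0+1+0+0 mod 2 = 1
Syndrome = 10011
Column 25 of H equals this syndrome → error at bit 25 (1-indexed).
Flip bit 25: 1011101011111000001111100100100 → 1011101011111000001111101100100
Extract data bits at positions {3,5,6,7,9,10,11,12,13,14,15,17,18,19,20,21,22,23,24,25,26,27,28,29,30,31}: 11011111100001111101100100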